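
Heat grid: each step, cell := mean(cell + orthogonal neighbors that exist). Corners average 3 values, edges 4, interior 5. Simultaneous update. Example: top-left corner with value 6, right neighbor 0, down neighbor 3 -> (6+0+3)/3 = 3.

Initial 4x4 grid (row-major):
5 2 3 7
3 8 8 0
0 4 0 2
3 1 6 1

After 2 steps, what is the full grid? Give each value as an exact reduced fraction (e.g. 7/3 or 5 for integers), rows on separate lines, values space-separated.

After step 1:
  10/3 9/2 5 10/3
  4 5 19/5 17/4
  5/2 13/5 4 3/4
  4/3 7/2 2 3
After step 2:
  71/18 107/24 499/120 151/36
  89/24 199/50 441/100 91/30
  313/120 88/25 263/100 3
  22/9 283/120 25/8 23/12

Answer: 71/18 107/24 499/120 151/36
89/24 199/50 441/100 91/30
313/120 88/25 263/100 3
22/9 283/120 25/8 23/12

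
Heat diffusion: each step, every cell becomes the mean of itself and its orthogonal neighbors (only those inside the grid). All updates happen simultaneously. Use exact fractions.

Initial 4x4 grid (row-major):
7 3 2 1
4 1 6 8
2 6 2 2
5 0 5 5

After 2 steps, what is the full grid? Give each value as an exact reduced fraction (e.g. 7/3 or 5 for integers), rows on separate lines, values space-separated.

After step 1:
  14/3 13/4 3 11/3
  7/2 4 19/5 17/4
  17/4 11/5 21/5 17/4
  7/3 4 3 4
After step 2:
  137/36 179/48 823/240 131/36
  197/48 67/20 77/20 479/120
  737/240 373/100 349/100 167/40
  127/36 173/60 19/5 15/4

Answer: 137/36 179/48 823/240 131/36
197/48 67/20 77/20 479/120
737/240 373/100 349/100 167/40
127/36 173/60 19/5 15/4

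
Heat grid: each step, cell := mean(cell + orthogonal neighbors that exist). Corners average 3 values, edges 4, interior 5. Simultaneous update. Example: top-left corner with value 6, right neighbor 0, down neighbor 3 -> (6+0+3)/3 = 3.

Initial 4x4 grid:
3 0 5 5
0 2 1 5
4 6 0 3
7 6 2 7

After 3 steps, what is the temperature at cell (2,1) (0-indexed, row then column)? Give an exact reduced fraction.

Step 1: cell (2,1) = 18/5
Step 2: cell (2,1) = 173/50
Step 3: cell (2,1) = 10643/3000
Full grid after step 3:
  1501/720 1163/480 2317/800 427/120
  161/60 5183/2000 3061/1000 2697/800
  1663/450 10643/3000 6621/2000 8507/2400
  4883/1080 15239/3600 1547/400 2663/720

Answer: 10643/3000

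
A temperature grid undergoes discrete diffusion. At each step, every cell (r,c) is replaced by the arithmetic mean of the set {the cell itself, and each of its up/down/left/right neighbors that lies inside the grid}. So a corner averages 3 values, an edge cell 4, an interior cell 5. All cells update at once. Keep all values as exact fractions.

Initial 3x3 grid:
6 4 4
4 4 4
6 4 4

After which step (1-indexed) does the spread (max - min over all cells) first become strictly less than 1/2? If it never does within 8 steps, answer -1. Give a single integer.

Step 1: max=5, min=4, spread=1
Step 2: max=85/18, min=4, spread=13/18
Step 3: max=3317/720, min=299/72, spread=109/240
  -> spread < 1/2 first at step 3
Step 4: max=58469/12960, min=7561/1800, spread=20149/64800
Step 5: max=11597933/2592000, min=1105291/259200, spread=545023/2592000
Step 6: max=689463751/155520000, min=13891237/3240000, spread=36295/248832
Step 7: max=41209970597/9331200000, min=3354535831/777600000, spread=305773/2985984
Step 8: max=2462802670159/559872000000, min=33646575497/7776000000, spread=2575951/35831808

Answer: 3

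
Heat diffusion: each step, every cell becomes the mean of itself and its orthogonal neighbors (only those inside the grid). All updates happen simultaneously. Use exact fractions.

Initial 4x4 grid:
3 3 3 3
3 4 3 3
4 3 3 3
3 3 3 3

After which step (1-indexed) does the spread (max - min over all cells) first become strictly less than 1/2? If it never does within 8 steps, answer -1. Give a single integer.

Answer: 2

Derivation:
Step 1: max=7/2, min=3, spread=1/2
Step 2: max=809/240, min=3, spread=89/240
  -> spread < 1/2 first at step 2
Step 3: max=7901/2400, min=3, spread=701/2400
Step 4: max=140569/43200, min=12149/4000, spread=46799/216000
Step 5: max=6976697/2160000, min=164671/54000, spread=389857/2160000
Step 6: max=624159959/194400000, min=165727/54000, spread=27542759/194400000
Step 7: max=6221171201/1944000000, min=14970011/4860000, spread=77722267/648000000
Step 8: max=185962377101/58320000000, min=15021270971/4860000000, spread=5707125449/58320000000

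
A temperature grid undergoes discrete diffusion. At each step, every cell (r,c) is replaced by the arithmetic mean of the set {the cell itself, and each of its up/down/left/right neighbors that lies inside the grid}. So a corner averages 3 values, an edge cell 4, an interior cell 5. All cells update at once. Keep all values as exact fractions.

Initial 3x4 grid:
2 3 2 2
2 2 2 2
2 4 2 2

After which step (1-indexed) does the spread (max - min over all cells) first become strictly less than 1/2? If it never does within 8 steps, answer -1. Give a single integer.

Answer: 3

Derivation:
Step 1: max=8/3, min=2, spread=2/3
Step 2: max=77/30, min=2, spread=17/30
Step 3: max=331/135, min=149/72, spread=413/1080
  -> spread < 1/2 first at step 3
Step 4: max=9631/4050, min=6391/3000, spread=20063/81000
Step 5: max=2306471/972000, min=695647/324000, spread=21953/97200
Step 6: max=68328677/29160000, min=5290771/2430000, spread=193577/1166400
Step 7: max=4079273443/1749600000, min=638546953/291600000, spread=9919669/69984000
Step 8: max=243154244387/104976000000, min=4822935469/2187000000, spread=18645347/167961600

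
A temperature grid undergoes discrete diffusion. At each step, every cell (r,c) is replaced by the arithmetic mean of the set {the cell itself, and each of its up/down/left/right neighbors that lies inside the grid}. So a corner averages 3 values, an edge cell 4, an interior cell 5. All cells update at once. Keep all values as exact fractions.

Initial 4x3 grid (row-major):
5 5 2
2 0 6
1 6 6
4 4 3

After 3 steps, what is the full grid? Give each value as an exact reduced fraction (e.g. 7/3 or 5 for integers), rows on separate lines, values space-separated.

Answer: 2411/720 12181/3600 8363/2160
2463/800 5519/1500 27167/7200
2733/800 21491/6000 30497/7200
1219/360 57049/14400 1123/270

Derivation:
After step 1:
  4 3 13/3
  2 19/5 7/2
  13/4 17/5 21/4
  3 17/4 13/3
After step 2:
  3 227/60 65/18
  261/80 157/50 1013/240
  233/80 399/100 989/240
  7/2 899/240 83/18
After step 3:
  2411/720 12181/3600 8363/2160
  2463/800 5519/1500 27167/7200
  2733/800 21491/6000 30497/7200
  1219/360 57049/14400 1123/270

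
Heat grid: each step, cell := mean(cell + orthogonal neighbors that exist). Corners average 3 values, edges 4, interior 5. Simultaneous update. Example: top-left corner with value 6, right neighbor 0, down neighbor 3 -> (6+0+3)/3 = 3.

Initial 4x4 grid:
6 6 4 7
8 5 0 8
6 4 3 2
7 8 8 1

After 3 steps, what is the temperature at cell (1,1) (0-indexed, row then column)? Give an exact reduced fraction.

Answer: 383/75

Derivation:
Step 1: cell (1,1) = 23/5
Step 2: cell (1,1) = 253/50
Step 3: cell (1,1) = 383/75
Full grid after step 3:
  1547/270 19139/3600 691/144 2077/432
  20909/3600 383/75 27431/6000 6217/1440
  7207/1200 10673/2000 13181/3000 29701/7200
  4519/720 13559/2400 34141/7200 4487/1080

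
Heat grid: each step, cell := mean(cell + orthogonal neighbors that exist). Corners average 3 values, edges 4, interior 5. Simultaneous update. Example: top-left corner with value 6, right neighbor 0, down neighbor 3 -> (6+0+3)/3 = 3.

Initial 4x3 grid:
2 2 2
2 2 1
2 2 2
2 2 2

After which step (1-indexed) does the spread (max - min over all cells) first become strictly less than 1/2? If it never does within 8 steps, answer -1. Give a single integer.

Answer: 1

Derivation:
Step 1: max=2, min=5/3, spread=1/3
  -> spread < 1/2 first at step 1
Step 2: max=2, min=209/120, spread=31/120
Step 3: max=2, min=1949/1080, spread=211/1080
Step 4: max=3553/1800, min=199103/108000, spread=14077/108000
Step 5: max=212317/108000, min=1803593/972000, spread=5363/48600
Step 6: max=117131/60000, min=54579191/29160000, spread=93859/1166400
Step 7: max=189063533/97200000, min=3288925519/1749600000, spread=4568723/69984000
Step 8: max=5650381111/2916000000, min=198171564371/104976000000, spread=8387449/167961600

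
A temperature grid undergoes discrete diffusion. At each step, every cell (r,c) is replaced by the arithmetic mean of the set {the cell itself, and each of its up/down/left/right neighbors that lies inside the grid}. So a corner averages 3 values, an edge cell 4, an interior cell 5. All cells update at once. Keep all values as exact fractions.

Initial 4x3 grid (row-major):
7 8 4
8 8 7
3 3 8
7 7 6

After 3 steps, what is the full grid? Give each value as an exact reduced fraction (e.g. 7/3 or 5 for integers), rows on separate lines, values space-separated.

Answer: 7349/1080 32389/4800 7189/1080
46531/7200 12941/2000 46781/7200
42901/7200 36823/6000 15017/2400
6269/1080 85607/14400 2243/360

Derivation:
After step 1:
  23/3 27/4 19/3
  13/2 34/5 27/4
  21/4 29/5 6
  17/3 23/4 7
After step 2:
  251/36 551/80 119/18
  1573/240 163/25 1553/240
  1393/240 148/25 511/80
  50/9 1453/240 25/4
After step 3:
  7349/1080 32389/4800 7189/1080
  46531/7200 12941/2000 46781/7200
  42901/7200 36823/6000 15017/2400
  6269/1080 85607/14400 2243/360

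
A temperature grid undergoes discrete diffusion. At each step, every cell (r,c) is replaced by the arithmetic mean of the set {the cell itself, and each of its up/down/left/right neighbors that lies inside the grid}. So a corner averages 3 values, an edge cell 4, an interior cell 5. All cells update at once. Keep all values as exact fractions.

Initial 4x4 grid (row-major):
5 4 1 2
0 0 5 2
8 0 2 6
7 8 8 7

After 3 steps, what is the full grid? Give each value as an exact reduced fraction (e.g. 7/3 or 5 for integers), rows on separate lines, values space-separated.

After step 1:
  3 5/2 3 5/3
  13/4 9/5 2 15/4
  15/4 18/5 21/5 17/4
  23/3 23/4 25/4 7
After step 2:
  35/12 103/40 55/24 101/36
  59/20 263/100 59/20 35/12
  137/30 191/50 203/50 24/5
  103/18 349/60 29/5 35/6
After step 3:
  1013/360 781/300 239/90 577/216
  3919/1200 597/200 8909/3000 485/144
  15353/3600 1567/375 2143/500 1761/400
  2899/540 19043/3600 2151/400 493/90

Answer: 1013/360 781/300 239/90 577/216
3919/1200 597/200 8909/3000 485/144
15353/3600 1567/375 2143/500 1761/400
2899/540 19043/3600 2151/400 493/90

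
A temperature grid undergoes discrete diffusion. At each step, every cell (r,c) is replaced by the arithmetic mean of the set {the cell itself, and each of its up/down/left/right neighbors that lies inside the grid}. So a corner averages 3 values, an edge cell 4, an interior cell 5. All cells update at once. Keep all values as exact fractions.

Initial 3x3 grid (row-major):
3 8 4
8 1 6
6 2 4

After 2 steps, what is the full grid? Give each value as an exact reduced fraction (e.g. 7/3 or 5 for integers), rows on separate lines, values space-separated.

After step 1:
  19/3 4 6
  9/2 5 15/4
  16/3 13/4 4
After step 2:
  89/18 16/3 55/12
  127/24 41/10 75/16
  157/36 211/48 11/3

Answer: 89/18 16/3 55/12
127/24 41/10 75/16
157/36 211/48 11/3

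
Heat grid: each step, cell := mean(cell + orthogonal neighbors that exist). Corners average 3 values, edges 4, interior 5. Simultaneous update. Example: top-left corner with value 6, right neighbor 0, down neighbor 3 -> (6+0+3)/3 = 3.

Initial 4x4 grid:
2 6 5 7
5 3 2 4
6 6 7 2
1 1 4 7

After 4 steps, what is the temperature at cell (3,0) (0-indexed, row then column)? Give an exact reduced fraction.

Answer: 247927/64800

Derivation:
Step 1: cell (3,0) = 8/3
Step 2: cell (3,0) = 61/18
Step 3: cell (3,0) = 7981/2160
Step 4: cell (3,0) = 247927/64800
Full grid after step 4:
  138121/32400 117739/27000 12127/2700 294293/64800
  449971/108000 384787/90000 792623/180000 195499/43200
  429707/108000 737029/180000 389983/90000 190603/43200
  247927/64800 859999/216000 180859/43200 28433/6480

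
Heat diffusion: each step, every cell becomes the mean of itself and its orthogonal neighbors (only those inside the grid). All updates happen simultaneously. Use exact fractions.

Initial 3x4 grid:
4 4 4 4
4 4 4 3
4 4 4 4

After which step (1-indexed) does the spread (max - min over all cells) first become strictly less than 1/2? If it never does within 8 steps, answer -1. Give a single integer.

Answer: 1

Derivation:
Step 1: max=4, min=11/3, spread=1/3
  -> spread < 1/2 first at step 1
Step 2: max=4, min=893/240, spread=67/240
Step 3: max=4, min=8203/2160, spread=437/2160
Step 4: max=3991/1000, min=3298469/864000, spread=29951/172800
Step 5: max=13421/3375, min=29888179/7776000, spread=206761/1555200
Step 6: max=21434329/5400000, min=11985404429/3110400000, spread=14430763/124416000
Step 7: max=1710347273/432000000, min=721388258311/186624000000, spread=139854109/1492992000
Step 8: max=153668771023/38880000000, min=43367288109749/11197440000000, spread=7114543559/89579520000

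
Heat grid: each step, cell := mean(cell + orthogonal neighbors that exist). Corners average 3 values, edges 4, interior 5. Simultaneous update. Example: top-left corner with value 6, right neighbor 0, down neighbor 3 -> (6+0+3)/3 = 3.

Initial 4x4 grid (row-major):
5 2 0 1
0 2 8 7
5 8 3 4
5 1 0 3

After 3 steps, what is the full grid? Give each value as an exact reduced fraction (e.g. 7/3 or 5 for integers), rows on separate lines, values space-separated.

After step 1:
  7/3 9/4 11/4 8/3
  3 4 4 5
  9/2 19/5 23/5 17/4
  11/3 7/2 7/4 7/3
After step 2:
  91/36 17/6 35/12 125/36
  83/24 341/100 407/100 191/48
  449/120 102/25 92/25 971/240
  35/9 763/240 731/240 25/9
After step 3:
  635/216 10519/3600 11963/3600 1493/432
  739/225 10711/3000 21667/6000 28021/7200
  3413/900 21709/6000 11353/3000 26069/7200
  7783/2160 25549/7200 22829/7200 3553/1080

Answer: 635/216 10519/3600 11963/3600 1493/432
739/225 10711/3000 21667/6000 28021/7200
3413/900 21709/6000 11353/3000 26069/7200
7783/2160 25549/7200 22829/7200 3553/1080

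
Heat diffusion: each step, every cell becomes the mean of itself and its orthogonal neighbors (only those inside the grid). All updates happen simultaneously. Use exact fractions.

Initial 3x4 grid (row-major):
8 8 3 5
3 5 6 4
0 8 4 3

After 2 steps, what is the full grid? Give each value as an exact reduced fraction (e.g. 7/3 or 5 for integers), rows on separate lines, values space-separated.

After step 1:
  19/3 6 11/2 4
  4 6 22/5 9/2
  11/3 17/4 21/4 11/3
After step 2:
  49/9 143/24 199/40 14/3
  5 493/100 513/100 497/120
  143/36 115/24 527/120 161/36

Answer: 49/9 143/24 199/40 14/3
5 493/100 513/100 497/120
143/36 115/24 527/120 161/36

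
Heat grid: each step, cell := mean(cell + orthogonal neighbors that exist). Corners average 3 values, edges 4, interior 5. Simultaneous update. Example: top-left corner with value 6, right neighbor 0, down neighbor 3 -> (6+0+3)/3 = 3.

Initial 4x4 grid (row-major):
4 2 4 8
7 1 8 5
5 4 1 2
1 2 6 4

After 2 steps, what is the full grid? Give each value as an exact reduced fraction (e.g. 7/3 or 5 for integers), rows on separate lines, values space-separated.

Answer: 34/9 1019/240 1063/240 203/36
517/120 89/25 473/100 1093/240
413/120 187/50 337/100 339/80
61/18 353/120 147/40 41/12

Derivation:
After step 1:
  13/3 11/4 11/2 17/3
  17/4 22/5 19/5 23/4
  17/4 13/5 21/5 3
  8/3 13/4 13/4 4
After step 2:
  34/9 1019/240 1063/240 203/36
  517/120 89/25 473/100 1093/240
  413/120 187/50 337/100 339/80
  61/18 353/120 147/40 41/12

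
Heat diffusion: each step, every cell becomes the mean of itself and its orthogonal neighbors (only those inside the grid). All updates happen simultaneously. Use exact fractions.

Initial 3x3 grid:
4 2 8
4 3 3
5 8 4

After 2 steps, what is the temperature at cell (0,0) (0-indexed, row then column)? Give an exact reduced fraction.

Answer: 139/36

Derivation:
Step 1: cell (0,0) = 10/3
Step 2: cell (0,0) = 139/36
Full grid after step 2:
  139/36 191/48 157/36
  17/4 87/20 107/24
  44/9 59/12 29/6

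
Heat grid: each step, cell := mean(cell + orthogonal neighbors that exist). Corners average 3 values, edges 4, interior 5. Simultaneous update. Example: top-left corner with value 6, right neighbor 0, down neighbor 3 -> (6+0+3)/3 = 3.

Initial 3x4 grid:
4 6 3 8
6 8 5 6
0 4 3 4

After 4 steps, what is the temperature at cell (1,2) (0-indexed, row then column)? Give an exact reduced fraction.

Step 1: cell (1,2) = 5
Step 2: cell (1,2) = 521/100
Step 3: cell (1,2) = 9953/2000
Step 4: cell (1,2) = 200619/40000
Full grid after step 4:
  80357/16200 1111181/216000 1132201/216000 690971/129600
  2038817/432000 863323/180000 200619/40000 1459463/288000
  35641/8100 976181/216000 1004201/216000 626371/129600

Answer: 200619/40000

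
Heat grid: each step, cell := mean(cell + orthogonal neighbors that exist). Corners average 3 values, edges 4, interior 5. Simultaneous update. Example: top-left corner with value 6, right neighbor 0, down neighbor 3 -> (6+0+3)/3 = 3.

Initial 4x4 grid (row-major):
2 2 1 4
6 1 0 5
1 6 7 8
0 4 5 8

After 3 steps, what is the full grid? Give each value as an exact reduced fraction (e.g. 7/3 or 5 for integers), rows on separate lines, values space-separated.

After step 1:
  10/3 3/2 7/4 10/3
  5/2 3 14/5 17/4
  13/4 19/5 26/5 7
  5/3 15/4 6 7
After step 2:
  22/9 115/48 563/240 28/9
  145/48 68/25 17/5 1043/240
  673/240 19/5 124/25 469/80
  26/9 913/240 439/80 20/3
After step 3:
  283/108 17831/7200 4051/1440 3529/1080
  19781/7200 4601/1500 10663/3000 6019/1440
  901/288 10853/3000 2351/500 4367/800
  3419/1080 5753/1440 12551/2400 1081/180

Answer: 283/108 17831/7200 4051/1440 3529/1080
19781/7200 4601/1500 10663/3000 6019/1440
901/288 10853/3000 2351/500 4367/800
3419/1080 5753/1440 12551/2400 1081/180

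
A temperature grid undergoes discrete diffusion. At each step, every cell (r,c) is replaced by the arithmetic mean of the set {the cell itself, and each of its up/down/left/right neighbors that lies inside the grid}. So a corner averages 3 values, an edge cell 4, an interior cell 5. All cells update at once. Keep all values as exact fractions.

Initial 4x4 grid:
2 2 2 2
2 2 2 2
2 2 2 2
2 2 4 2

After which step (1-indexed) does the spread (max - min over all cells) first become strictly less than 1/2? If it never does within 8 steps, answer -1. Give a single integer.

Answer: 3

Derivation:
Step 1: max=8/3, min=2, spread=2/3
Step 2: max=151/60, min=2, spread=31/60
Step 3: max=1291/540, min=2, spread=211/540
  -> spread < 1/2 first at step 3
Step 4: max=124843/54000, min=2, spread=16843/54000
Step 5: max=1110643/486000, min=9079/4500, spread=130111/486000
Step 6: max=32802367/14580000, min=547159/270000, spread=3255781/14580000
Step 7: max=975153691/437400000, min=551107/270000, spread=82360351/437400000
Step 8: max=28995316891/13122000000, min=99706441/48600000, spread=2074577821/13122000000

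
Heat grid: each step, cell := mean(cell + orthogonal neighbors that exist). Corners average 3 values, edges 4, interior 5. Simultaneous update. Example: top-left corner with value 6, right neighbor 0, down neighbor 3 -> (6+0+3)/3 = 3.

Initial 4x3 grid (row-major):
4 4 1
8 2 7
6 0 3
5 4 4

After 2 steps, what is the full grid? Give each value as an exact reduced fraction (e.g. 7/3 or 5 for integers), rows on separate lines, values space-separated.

Answer: 157/36 977/240 10/3
1157/240 91/25 299/80
71/16 187/50 161/48
13/3 179/48 125/36

Derivation:
After step 1:
  16/3 11/4 4
  5 21/5 13/4
  19/4 3 7/2
  5 13/4 11/3
After step 2:
  157/36 977/240 10/3
  1157/240 91/25 299/80
  71/16 187/50 161/48
  13/3 179/48 125/36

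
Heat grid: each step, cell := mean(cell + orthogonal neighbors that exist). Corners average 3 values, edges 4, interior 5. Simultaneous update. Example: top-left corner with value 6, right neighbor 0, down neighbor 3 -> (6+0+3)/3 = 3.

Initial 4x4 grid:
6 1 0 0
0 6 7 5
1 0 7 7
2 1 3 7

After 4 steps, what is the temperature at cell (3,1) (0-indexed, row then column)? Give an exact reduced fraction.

Answer: 160853/54000

Derivation:
Step 1: cell (3,1) = 3/2
Step 2: cell (3,1) = 31/12
Step 3: cell (3,1) = 4709/1800
Step 4: cell (3,1) = 160853/54000
Full grid after step 4:
  179183/64800 125509/43200 722977/216000 114803/32400
  27781/10800 563201/180000 328019/90000 892777/216000
  131903/54000 133607/45000 736561/180000 198557/43200
  17827/8100 160853/54000 43343/10800 309823/64800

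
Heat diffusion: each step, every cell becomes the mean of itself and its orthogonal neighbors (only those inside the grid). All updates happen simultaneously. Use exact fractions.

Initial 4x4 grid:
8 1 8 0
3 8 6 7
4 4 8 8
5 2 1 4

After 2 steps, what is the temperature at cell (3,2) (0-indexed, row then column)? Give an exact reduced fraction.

Answer: 989/240

Derivation:
Step 1: cell (3,2) = 15/4
Step 2: cell (3,2) = 989/240
Full grid after step 2:
  16/3 23/5 28/5 14/3
  363/80 29/5 131/25 61/10
  1117/240 22/5 57/10 163/30
  32/9 937/240 989/240 89/18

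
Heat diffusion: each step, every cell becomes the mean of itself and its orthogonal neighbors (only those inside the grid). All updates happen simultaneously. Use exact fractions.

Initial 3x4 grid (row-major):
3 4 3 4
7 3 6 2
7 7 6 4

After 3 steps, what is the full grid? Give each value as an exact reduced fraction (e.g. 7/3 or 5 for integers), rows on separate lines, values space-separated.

After step 1:
  14/3 13/4 17/4 3
  5 27/5 4 4
  7 23/4 23/4 4
After step 2:
  155/36 527/120 29/8 15/4
  331/60 117/25 117/25 15/4
  71/12 239/40 39/8 55/12
After step 3:
  5117/1080 7651/1800 2467/600 89/24
  18377/3600 7573/1500 2161/500 5029/1200
  2089/360 3217/600 3017/600 317/72

Answer: 5117/1080 7651/1800 2467/600 89/24
18377/3600 7573/1500 2161/500 5029/1200
2089/360 3217/600 3017/600 317/72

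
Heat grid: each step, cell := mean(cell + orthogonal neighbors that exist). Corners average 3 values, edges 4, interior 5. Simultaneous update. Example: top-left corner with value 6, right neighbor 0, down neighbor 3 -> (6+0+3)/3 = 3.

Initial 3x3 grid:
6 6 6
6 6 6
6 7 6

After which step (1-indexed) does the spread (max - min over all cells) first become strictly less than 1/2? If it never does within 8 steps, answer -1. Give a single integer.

Step 1: max=19/3, min=6, spread=1/3
  -> spread < 1/2 first at step 1
Step 2: max=1507/240, min=6, spread=67/240
Step 3: max=13397/2160, min=1207/200, spread=1807/10800
Step 4: max=5341963/864000, min=32761/5400, spread=33401/288000
Step 5: max=47885933/7776000, min=3283391/540000, spread=3025513/38880000
Step 6: max=19127326867/3110400000, min=175555949/28800000, spread=53531/995328
Step 7: max=1145776925849/186624000000, min=47447116051/7776000000, spread=450953/11943936
Step 8: max=68693543560603/11197440000000, min=5699728610519/933120000000, spread=3799043/143327232

Answer: 1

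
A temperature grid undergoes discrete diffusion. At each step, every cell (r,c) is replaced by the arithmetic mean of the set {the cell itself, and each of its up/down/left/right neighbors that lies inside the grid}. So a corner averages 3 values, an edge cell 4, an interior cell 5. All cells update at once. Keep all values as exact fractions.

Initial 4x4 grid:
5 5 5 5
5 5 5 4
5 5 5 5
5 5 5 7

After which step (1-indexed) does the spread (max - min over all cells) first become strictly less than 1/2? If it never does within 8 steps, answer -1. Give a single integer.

Step 1: max=17/3, min=14/3, spread=1
Step 2: max=197/36, min=173/36, spread=2/3
Step 3: max=1147/216, min=2617/540, spread=167/360
  -> spread < 1/2 first at step 3
Step 4: max=169709/32400, min=79267/16200, spread=149/432
Step 5: max=5038883/972000, min=2393281/486000, spread=84107/324000
Step 6: max=150167243/29160000, min=36075167/7290000, spread=78221/388800
Step 7: max=896490811/174960000, min=1809532003/364500000, spread=697886239/4374000000
Step 8: max=133983043559/26244000000, min=217667321581/43740000000, spread=4228313263/32805000000

Answer: 3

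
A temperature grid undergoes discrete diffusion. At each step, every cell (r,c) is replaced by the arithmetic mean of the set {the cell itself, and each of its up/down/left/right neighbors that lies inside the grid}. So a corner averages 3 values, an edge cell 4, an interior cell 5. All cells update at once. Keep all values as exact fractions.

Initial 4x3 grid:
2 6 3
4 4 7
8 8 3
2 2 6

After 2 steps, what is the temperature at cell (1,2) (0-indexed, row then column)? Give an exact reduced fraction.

Step 1: cell (1,2) = 17/4
Step 2: cell (1,2) = 1283/240
Full grid after step 2:
  49/12 1133/240 40/9
  99/20 233/50 1283/240
  19/4 134/25 227/48
  14/3 103/24 85/18

Answer: 1283/240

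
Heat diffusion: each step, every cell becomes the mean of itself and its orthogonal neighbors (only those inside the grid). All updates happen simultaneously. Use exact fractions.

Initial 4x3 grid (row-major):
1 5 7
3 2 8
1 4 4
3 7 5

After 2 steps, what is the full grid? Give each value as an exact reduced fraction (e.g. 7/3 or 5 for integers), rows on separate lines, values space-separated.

Answer: 17/6 1069/240 47/9
119/40 15/4 647/120
353/120 83/20 583/120
67/18 347/80 46/9

Derivation:
After step 1:
  3 15/4 20/3
  7/4 22/5 21/4
  11/4 18/5 21/4
  11/3 19/4 16/3
After step 2:
  17/6 1069/240 47/9
  119/40 15/4 647/120
  353/120 83/20 583/120
  67/18 347/80 46/9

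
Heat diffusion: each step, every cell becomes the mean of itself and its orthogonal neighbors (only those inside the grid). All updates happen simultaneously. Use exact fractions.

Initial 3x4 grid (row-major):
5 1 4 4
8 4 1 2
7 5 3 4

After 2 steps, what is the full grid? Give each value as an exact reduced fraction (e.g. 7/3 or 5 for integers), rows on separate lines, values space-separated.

After step 1:
  14/3 7/2 5/2 10/3
  6 19/5 14/5 11/4
  20/3 19/4 13/4 3
After step 2:
  85/18 217/60 91/30 103/36
  317/60 417/100 151/50 713/240
  209/36 277/60 69/20 3

Answer: 85/18 217/60 91/30 103/36
317/60 417/100 151/50 713/240
209/36 277/60 69/20 3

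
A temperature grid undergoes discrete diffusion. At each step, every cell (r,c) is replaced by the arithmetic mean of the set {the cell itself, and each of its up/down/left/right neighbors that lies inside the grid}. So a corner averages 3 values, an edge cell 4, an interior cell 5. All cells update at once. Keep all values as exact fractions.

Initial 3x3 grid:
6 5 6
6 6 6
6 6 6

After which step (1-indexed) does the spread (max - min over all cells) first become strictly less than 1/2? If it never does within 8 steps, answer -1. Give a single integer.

Answer: 1

Derivation:
Step 1: max=6, min=17/3, spread=1/3
  -> spread < 1/2 first at step 1
Step 2: max=6, min=1373/240, spread=67/240
Step 3: max=1193/200, min=12523/2160, spread=1807/10800
Step 4: max=32039/5400, min=5026037/864000, spread=33401/288000
Step 5: max=3196609/540000, min=45426067/7776000, spread=3025513/38880000
Step 6: max=170044051/28800000, min=18197473133/3110400000, spread=53531/995328
Step 7: max=45864883949/7776000000, min=1093711074151/186624000000, spread=450953/11943936
Step 8: max=5497711389481/933120000000, min=65675736439397/11197440000000, spread=3799043/143327232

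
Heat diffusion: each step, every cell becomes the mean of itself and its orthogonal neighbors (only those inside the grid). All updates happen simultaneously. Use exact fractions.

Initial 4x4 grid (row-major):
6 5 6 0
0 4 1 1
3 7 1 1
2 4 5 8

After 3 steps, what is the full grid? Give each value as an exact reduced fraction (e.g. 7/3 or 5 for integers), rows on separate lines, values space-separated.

After step 1:
  11/3 21/4 3 7/3
  13/4 17/5 13/5 3/4
  3 19/5 3 11/4
  3 9/2 9/2 14/3
After step 2:
  73/18 919/240 791/240 73/36
  799/240 183/50 51/20 253/120
  261/80 177/50 333/100 67/24
  7/2 79/20 25/6 143/36
After step 3:
  4037/1080 26713/7200 4213/1440 5351/2160
  25753/7200 2029/600 17933/6000 853/360
  8179/2400 7097/2000 9827/3000 5491/1800
  857/240 4547/1200 13877/3600 787/216

Answer: 4037/1080 26713/7200 4213/1440 5351/2160
25753/7200 2029/600 17933/6000 853/360
8179/2400 7097/2000 9827/3000 5491/1800
857/240 4547/1200 13877/3600 787/216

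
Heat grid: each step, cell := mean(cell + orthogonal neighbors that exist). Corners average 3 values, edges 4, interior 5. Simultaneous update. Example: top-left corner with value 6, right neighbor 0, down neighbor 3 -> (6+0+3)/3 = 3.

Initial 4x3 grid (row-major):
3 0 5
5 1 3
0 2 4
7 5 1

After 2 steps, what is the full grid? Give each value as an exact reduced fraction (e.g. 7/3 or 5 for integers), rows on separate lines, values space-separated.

Answer: 43/18 587/240 49/18
637/240 247/100 637/240
243/80 287/100 689/240
15/4 809/240 115/36

Derivation:
After step 1:
  8/3 9/4 8/3
  9/4 11/5 13/4
  7/2 12/5 5/2
  4 15/4 10/3
After step 2:
  43/18 587/240 49/18
  637/240 247/100 637/240
  243/80 287/100 689/240
  15/4 809/240 115/36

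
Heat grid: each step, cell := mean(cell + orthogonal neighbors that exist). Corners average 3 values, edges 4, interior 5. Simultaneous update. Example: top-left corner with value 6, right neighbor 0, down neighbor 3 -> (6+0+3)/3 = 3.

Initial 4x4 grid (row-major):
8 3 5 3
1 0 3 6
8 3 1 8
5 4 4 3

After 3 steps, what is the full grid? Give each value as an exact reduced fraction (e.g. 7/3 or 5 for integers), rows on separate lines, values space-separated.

After step 1:
  4 4 7/2 14/3
  17/4 2 3 5
  17/4 16/5 19/5 9/2
  17/3 4 3 5
After step 2:
  49/12 27/8 91/24 79/18
  29/8 329/100 173/50 103/24
  521/120 69/20 7/2 183/40
  167/36 119/30 79/20 25/6
After step 3:
  133/36 727/200 6757/1800 449/108
  767/200 86/25 11/3 3761/900
  289/72 11129/3000 3787/1000 62/15
  4661/1080 2881/720 187/48 1523/360

Answer: 133/36 727/200 6757/1800 449/108
767/200 86/25 11/3 3761/900
289/72 11129/3000 3787/1000 62/15
4661/1080 2881/720 187/48 1523/360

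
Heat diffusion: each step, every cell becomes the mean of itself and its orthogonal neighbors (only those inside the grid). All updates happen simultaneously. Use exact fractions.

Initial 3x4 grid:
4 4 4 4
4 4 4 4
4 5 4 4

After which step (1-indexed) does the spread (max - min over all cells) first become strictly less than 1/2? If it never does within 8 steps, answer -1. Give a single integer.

Step 1: max=13/3, min=4, spread=1/3
  -> spread < 1/2 first at step 1
Step 2: max=511/120, min=4, spread=31/120
Step 3: max=4531/1080, min=4, spread=211/1080
Step 4: max=448897/108000, min=7247/1800, spread=14077/108000
Step 5: max=4028407/972000, min=435683/108000, spread=5363/48600
Step 6: max=120380809/29160000, min=242869/60000, spread=93859/1166400
Step 7: max=7208674481/1749600000, min=394136467/97200000, spread=4568723/69984000
Step 8: max=431684435629/104976000000, min=11845618889/2916000000, spread=8387449/167961600

Answer: 1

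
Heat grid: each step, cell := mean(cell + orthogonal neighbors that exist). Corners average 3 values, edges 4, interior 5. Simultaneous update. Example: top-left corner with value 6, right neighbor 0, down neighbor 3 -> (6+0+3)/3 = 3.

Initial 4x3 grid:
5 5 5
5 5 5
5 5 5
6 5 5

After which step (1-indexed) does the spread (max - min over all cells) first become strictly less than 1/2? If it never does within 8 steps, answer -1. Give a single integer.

Answer: 1

Derivation:
Step 1: max=16/3, min=5, spread=1/3
  -> spread < 1/2 first at step 1
Step 2: max=95/18, min=5, spread=5/18
Step 3: max=1121/216, min=5, spread=41/216
Step 4: max=133817/25920, min=5, spread=4217/25920
Step 5: max=7985149/1555200, min=36079/7200, spread=38417/311040
Step 6: max=477760211/93312000, min=722597/144000, spread=1903471/18662400
Step 7: max=28594589089/5598720000, min=21715759/4320000, spread=18038617/223948800
Step 8: max=1712884182851/335923200000, min=1956926759/388800000, spread=883978523/13436928000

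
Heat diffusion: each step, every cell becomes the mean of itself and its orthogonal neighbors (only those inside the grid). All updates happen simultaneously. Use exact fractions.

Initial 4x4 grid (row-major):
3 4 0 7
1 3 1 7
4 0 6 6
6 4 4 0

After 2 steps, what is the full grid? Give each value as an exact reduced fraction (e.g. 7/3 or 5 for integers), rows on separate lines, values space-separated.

Answer: 95/36 299/120 407/120 155/36
299/120 277/100 337/100 271/60
407/120 297/100 369/100 251/60
131/36 113/30 103/30 139/36

Derivation:
After step 1:
  8/3 5/2 3 14/3
  11/4 9/5 17/5 21/4
  11/4 17/5 17/5 19/4
  14/3 7/2 7/2 10/3
After step 2:
  95/36 299/120 407/120 155/36
  299/120 277/100 337/100 271/60
  407/120 297/100 369/100 251/60
  131/36 113/30 103/30 139/36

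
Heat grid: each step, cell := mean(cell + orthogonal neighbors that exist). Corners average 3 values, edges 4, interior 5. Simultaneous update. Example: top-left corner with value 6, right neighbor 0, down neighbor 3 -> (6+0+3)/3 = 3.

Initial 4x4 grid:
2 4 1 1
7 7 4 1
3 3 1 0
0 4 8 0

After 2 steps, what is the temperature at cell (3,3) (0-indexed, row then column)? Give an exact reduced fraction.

Step 1: cell (3,3) = 8/3
Step 2: cell (3,3) = 77/36
Full grid after step 2:
  151/36 23/6 49/20 5/3
  13/3 393/100 3 29/20
  209/60 94/25 267/100 59/30
  28/9 97/30 193/60 77/36

Answer: 77/36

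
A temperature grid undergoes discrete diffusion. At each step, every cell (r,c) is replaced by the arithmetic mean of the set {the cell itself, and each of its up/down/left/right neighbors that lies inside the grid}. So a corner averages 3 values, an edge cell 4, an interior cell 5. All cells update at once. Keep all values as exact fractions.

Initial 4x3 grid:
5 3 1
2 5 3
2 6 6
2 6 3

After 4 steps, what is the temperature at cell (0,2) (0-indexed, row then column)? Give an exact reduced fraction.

Step 1: cell (0,2) = 7/3
Step 2: cell (0,2) = 115/36
Step 3: cell (0,2) = 7223/2160
Step 4: cell (0,2) = 114559/32400
Full grid after step 4:
  225293/64800 1491437/432000 114559/32400
  193379/54000 336089/90000 811391/216000
  103417/27000 1428931/360000 100079/24000
  506311/129600 3603479/864000 61829/14400

Answer: 114559/32400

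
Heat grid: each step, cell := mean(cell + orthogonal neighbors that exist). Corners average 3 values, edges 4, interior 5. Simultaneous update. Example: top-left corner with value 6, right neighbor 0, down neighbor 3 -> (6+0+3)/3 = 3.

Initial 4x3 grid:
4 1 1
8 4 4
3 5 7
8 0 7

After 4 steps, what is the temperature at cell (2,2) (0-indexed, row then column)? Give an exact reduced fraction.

Answer: 951589/216000

Derivation:
Step 1: cell (2,2) = 23/4
Step 2: cell (2,2) = 1093/240
Step 3: cell (2,2) = 33697/7200
Step 4: cell (2,2) = 951589/216000
Full grid after step 4:
  127231/32400 1630693/432000 713/200
  937049/216000 729707/180000 290183/72000
  980089/216000 414091/90000 951589/216000
  307297/64800 999749/216000 305947/64800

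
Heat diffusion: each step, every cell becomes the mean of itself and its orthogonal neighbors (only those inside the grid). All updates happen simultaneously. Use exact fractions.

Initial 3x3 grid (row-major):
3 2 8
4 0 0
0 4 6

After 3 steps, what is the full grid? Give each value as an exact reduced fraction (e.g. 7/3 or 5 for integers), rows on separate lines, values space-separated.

After step 1:
  3 13/4 10/3
  7/4 2 7/2
  8/3 5/2 10/3
After step 2:
  8/3 139/48 121/36
  113/48 13/5 73/24
  83/36 21/8 28/9
After step 3:
  95/36 8297/2880 1339/432
  7147/2880 811/300 4361/1440
  1049/432 1277/480 79/27

Answer: 95/36 8297/2880 1339/432
7147/2880 811/300 4361/1440
1049/432 1277/480 79/27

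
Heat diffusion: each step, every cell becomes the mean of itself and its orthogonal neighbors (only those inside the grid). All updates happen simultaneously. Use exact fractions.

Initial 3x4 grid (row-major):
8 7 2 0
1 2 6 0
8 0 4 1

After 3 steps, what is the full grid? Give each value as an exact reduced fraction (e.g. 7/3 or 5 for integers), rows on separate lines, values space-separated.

Answer: 9557/2160 2879/720 547/180 4873/2160
11927/2880 2171/600 337/120 6251/2880
164/45 1601/480 3851/1440 581/270

Derivation:
After step 1:
  16/3 19/4 15/4 2/3
  19/4 16/5 14/5 7/4
  3 7/2 11/4 5/3
After step 2:
  89/18 511/120 359/120 37/18
  977/240 19/5 57/20 413/240
  15/4 249/80 643/240 37/18
After step 3:
  9557/2160 2879/720 547/180 4873/2160
  11927/2880 2171/600 337/120 6251/2880
  164/45 1601/480 3851/1440 581/270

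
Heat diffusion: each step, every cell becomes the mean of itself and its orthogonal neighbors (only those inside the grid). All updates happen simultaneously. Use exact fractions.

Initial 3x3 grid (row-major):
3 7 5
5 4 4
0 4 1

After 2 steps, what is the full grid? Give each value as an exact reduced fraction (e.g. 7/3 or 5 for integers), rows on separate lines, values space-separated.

Answer: 17/4 1193/240 163/36
79/20 183/50 499/120
11/4 261/80 35/12

Derivation:
After step 1:
  5 19/4 16/3
  3 24/5 7/2
  3 9/4 3
After step 2:
  17/4 1193/240 163/36
  79/20 183/50 499/120
  11/4 261/80 35/12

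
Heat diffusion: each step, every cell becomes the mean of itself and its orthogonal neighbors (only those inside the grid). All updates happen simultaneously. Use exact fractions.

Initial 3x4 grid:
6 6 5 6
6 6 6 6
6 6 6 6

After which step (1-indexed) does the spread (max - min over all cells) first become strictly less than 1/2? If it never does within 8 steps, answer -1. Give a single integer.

Answer: 1

Derivation:
Step 1: max=6, min=17/3, spread=1/3
  -> spread < 1/2 first at step 1
Step 2: max=6, min=689/120, spread=31/120
Step 3: max=6, min=6269/1080, spread=211/1080
Step 4: max=10753/1800, min=631103/108000, spread=14077/108000
Step 5: max=644317/108000, min=5691593/972000, spread=5363/48600
Step 6: max=357131/60000, min=171219191/29160000, spread=93859/1166400
Step 7: max=577863533/97200000, min=10287325519/1749600000, spread=4568723/69984000
Step 8: max=17314381111/2916000000, min=618075564371/104976000000, spread=8387449/167961600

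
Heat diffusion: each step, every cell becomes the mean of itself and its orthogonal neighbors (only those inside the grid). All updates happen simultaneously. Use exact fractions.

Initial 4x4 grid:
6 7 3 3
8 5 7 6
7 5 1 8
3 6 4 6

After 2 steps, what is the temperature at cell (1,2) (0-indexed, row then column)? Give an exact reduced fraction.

Step 1: cell (1,2) = 22/5
Step 2: cell (1,2) = 134/25
Full grid after step 2:
  25/4 473/80 373/80 5
  513/80 547/100 134/25 393/80
  1343/240 529/100 237/50 89/16
  187/36 1133/240 79/16 31/6

Answer: 134/25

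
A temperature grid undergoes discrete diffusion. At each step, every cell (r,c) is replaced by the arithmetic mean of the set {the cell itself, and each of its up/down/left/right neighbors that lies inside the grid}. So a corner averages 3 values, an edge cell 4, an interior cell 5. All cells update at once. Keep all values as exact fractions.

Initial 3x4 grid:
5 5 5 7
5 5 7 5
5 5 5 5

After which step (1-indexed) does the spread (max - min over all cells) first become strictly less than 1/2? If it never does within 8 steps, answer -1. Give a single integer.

Answer: 5

Derivation:
Step 1: max=6, min=5, spread=1
Step 2: max=53/9, min=5, spread=8/9
Step 3: max=20309/3600, min=1013/200, spread=83/144
Step 4: max=182369/32400, min=18391/3600, spread=337/648
Step 5: max=10780021/1944000, min=1239551/240000, spread=7396579/19440000
  -> spread < 1/2 first at step 5
Step 6: max=643502039/116640000, min=33623273/6480000, spread=61253/186624
Step 7: max=38341541401/6998400000, min=2030278057/388800000, spread=14372291/55987200
Step 8: max=2291254572059/419904000000, min=122275492163/23328000000, spread=144473141/671846400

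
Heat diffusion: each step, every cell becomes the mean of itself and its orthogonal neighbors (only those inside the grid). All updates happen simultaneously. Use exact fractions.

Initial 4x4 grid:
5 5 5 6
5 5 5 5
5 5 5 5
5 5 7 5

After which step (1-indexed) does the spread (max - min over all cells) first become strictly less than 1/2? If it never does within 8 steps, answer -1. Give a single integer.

Answer: 3

Derivation:
Step 1: max=17/3, min=5, spread=2/3
Step 2: max=331/60, min=5, spread=31/60
Step 3: max=11689/2160, min=5, spread=889/2160
  -> spread < 1/2 first at step 3
Step 4: max=345739/64800, min=1447/288, spread=5041/16200
Step 5: max=10339777/1944000, min=363679/72000, spread=130111/486000
Step 6: max=308312503/58320000, min=32809931/6480000, spread=3255781/14580000
Step 7: max=9220564849/1749600000, min=197580521/38880000, spread=82360351/437400000
Step 8: max=275674123639/52488000000, min=220062397/43200000, spread=2074577821/13122000000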